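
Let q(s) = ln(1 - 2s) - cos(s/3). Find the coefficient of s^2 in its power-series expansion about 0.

Expand each term separately and add.
q(0) = -1
q′(0) = -2
q′′(0) = -35/9

-35/18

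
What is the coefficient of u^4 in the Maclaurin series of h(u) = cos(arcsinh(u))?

Plug the Maclaurin series of the inner function into that of the outer and collect terms.
[u^0] = 1;  [u^1] = 0;  [u^2] = -1/2;  [u^3] = 0;  [u^4] = 5/24.

5/24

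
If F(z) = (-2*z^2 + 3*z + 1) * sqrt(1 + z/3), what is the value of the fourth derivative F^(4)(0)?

355/432

Multiply each power in the prefactor through the base expansion.
From the series, [z^4] F = 355/10368; multiply by 4! = 24 to get 355/432.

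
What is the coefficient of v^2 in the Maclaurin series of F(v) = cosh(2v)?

2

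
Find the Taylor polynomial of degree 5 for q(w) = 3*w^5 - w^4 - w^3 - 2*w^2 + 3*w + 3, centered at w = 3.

Apply the Taylor formula c_k = f^(k)(a)/k!.
q(3) = 615
q′(3) = 1071
q′′(3) = 1490
q′′′(3) = 1542
q^(4)(3) = 1056
q^(5)(3) = 360

3*(w - 3)^5 + 44*(w - 3)^4 + 257*(w - 3)^3 + 745*(w - 3)^2 + 1071*(w - 3) + 615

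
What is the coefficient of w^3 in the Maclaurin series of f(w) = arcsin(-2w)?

-4/3

Compute the successive derivatives at the expansion point and divide by k!.
So c_3 = f′′′(0)/3! = -4/3.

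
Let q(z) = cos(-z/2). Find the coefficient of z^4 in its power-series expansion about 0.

1/384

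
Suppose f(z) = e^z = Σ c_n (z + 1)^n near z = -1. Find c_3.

e^(-1)/6

[(z + 1)^0] = e^(-1);  [(z + 1)^1] = e^(-1);  [(z + 1)^2] = e^(-1)/2;  [(z + 1)^3] = e^(-1)/6.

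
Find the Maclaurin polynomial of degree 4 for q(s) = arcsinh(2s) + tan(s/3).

Combine the two series term by term.
q(0) = 0
q′(0) = 7/3
q′′(0) = 0
q′′′(0) = -214/27
q^(4)(0) = 0
Dividing each by k! gives the coefficients c_0, ..., c_4.

-107*s^3/81 + 7*s/3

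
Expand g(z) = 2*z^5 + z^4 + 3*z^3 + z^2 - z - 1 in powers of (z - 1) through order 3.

27*(z - 1)^3 + 36*(z - 1)^2 + 24*(z - 1) + 5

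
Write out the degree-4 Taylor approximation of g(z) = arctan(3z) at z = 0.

g(0) = 0
g′(0) = 3
g′′(0) = 0
g′′′(0) = -54
g^(4)(0) = 0
The Taylor polynomial is Σ g^(k)(0)/k! · z^k.

-9*z^3 + 3*z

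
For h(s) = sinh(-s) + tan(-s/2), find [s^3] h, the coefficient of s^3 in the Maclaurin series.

Combine the two series term by term.

-5/24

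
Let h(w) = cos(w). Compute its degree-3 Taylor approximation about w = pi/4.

h(pi/4) = sqrt(2)/2
h′(pi/4) = -sqrt(2)/2
h′′(pi/4) = -sqrt(2)/2
h′′′(pi/4) = sqrt(2)/2

sqrt(2)*(w - pi/4)^3/12 - sqrt(2)*(w - pi/4)^2/4 - sqrt(2)*(w - pi/4)/2 + sqrt(2)/2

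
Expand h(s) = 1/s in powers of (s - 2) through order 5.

-(s - 2)^5/64 + (s - 2)^4/32 - (s - 2)^3/16 + (s - 2)^2/8 - (s - 2)/4 + 1/2

h(2) = 1/2
h′(2) = -1/4
h′′(2) = 1/4
h′′′(2) = -3/8
h^(4)(2) = 3/4
h^(5)(2) = -15/8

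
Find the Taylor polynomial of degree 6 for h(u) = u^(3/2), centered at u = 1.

h(1) = 1
h′(1) = 3/2
h′′(1) = 3/4
h′′′(1) = -3/8
h^(4)(1) = 9/16
h^(5)(1) = -45/32
h^(6)(1) = 315/64
Dividing each by k! gives the coefficients c_0, ..., c_6.

7*(u - 1)^6/1024 - 3*(u - 1)^5/256 + 3*(u - 1)^4/128 - (u - 1)^3/16 + 3*(u - 1)^2/8 + 3*(u - 1)/2 + 1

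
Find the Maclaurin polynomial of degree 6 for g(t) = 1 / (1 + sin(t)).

17*t^6/45 - 61*t^5/120 + 2*t^4/3 - 5*t^3/6 + t^2 - t + 1

Write 1/(1+u) = 1 - u + u^2 - u^3 + ... and substitute the series for u.
g(0) = 1
g′(0) = -1
g′′(0) = 2
g′′′(0) = -5
g^(4)(0) = 16
g^(5)(0) = -61
g^(6)(0) = 272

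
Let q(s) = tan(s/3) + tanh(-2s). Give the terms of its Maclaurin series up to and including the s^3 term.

Combine the two series term by term.
q(0) = 0
q′(0) = -5/3
q′′(0) = 0
q′′′(0) = 434/27
The Taylor polynomial is Σ q^(k)(0)/k! · s^k.

217*s^3/81 - 5*s/3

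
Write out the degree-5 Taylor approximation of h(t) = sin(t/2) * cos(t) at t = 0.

121*t^5/3840 - 13*t^3/48 + t/2

Expand each factor separately, then convolve coefficients.
h(0) = 0
h′(0) = 1/2
h′′(0) = 0
h′′′(0) = -13/8
h^(4)(0) = 0
h^(5)(0) = 121/32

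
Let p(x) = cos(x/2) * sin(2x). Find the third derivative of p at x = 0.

-19/2

Write out both Maclaurin series and multiply, keeping only the needed powers.
From the series, [x^3] p = -19/12; multiply by 3! = 6 to get -19/2.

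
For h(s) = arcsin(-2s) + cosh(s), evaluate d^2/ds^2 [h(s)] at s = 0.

1

Add the two expansions coefficient-wise.
The coefficient of s^2 in the expansion is 1/2, so h′′(0) = 2! * (1/2) = 1.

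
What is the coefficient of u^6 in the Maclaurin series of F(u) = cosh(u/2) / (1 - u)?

Take the Cauchy product of the two expansions.
F(0) = 1
F′(0) = 1
F′′(0) = 9/4
F′′′(0) = 27/4
F^(4)(0) = 433/16
F^(5)(0) = 2165/16
F^(6)(0) = 51961/64

51961/46080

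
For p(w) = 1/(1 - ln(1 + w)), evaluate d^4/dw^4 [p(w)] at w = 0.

4

Substitute the inner expansion into the outer series and collect powers.
From the series, [w^4] p = 1/6; multiply by 4! = 24 to get 4.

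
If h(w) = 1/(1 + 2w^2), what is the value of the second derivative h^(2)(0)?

Differentiate repeatedly and evaluate at the center.
The coefficient of w^2 in the expansion is -2, so h′′(0) = 2! * (-2) = -4.

-4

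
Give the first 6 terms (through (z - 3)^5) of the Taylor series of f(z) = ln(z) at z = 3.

(z - 3)^5/1215 - (z - 3)^4/324 + (z - 3)^3/81 - (z - 3)^2/18 + (z - 3)/3 + ln(3)

f(3) = ln(3)
f′(3) = 1/3
f′′(3) = -1/9
f′′′(3) = 2/27
f^(4)(3) = -2/27
f^(5)(3) = 8/81
Then c_k = f^(k)(3)/k! gives each Taylor coefficient.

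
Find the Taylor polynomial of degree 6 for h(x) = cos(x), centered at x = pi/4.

-sqrt(2)*(x - pi/4)^6/1440 - sqrt(2)*(x - pi/4)^5/240 + sqrt(2)*(x - pi/4)^4/48 + sqrt(2)*(x - pi/4)^3/12 - sqrt(2)*(x - pi/4)^2/4 - sqrt(2)*(x - pi/4)/2 + sqrt(2)/2

h(pi/4) = sqrt(2)/2
h′(pi/4) = -sqrt(2)/2
h′′(pi/4) = -sqrt(2)/2
h′′′(pi/4) = sqrt(2)/2
h^(4)(pi/4) = sqrt(2)/2
h^(5)(pi/4) = -sqrt(2)/2
h^(6)(pi/4) = -sqrt(2)/2
The Taylor polynomial is Σ h^(k)(pi/4)/k! · (x - pi/4)^k.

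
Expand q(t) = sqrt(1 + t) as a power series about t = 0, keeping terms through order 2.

Differentiate repeatedly and evaluate at the center.
q(0) = 1
q′(0) = 1/2
q′′(0) = -1/4
The Taylor polynomial is Σ q^(k)(0)/k! · t^k.

-t^2/8 + t/2 + 1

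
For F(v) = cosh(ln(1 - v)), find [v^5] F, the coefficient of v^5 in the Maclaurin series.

1/2

Compose series: expand the inner function first, then feed it into the outer expansion.
[v^0] = 1;  [v^1] = 0;  [v^2] = 1/2;  [v^3] = 1/2;  [v^4] = 1/2;  [v^5] = 1/2.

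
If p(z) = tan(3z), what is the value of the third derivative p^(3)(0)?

54

Use the known series and substitute for the argument.
The coefficient of z^3 in the expansion is 9, so p′′′(0) = 3! * (9) = 54.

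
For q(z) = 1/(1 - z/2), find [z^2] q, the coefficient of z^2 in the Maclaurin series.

1/4

Differentiate repeatedly and evaluate at the center.
[z^0] = 1;  [z^1] = 1/2;  [z^2] = 1/4.
So c_2 = q′′(0)/2! = 1/4.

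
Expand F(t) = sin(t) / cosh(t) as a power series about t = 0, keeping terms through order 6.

3*t^5/10 - 2*t^3/3 + t

Invert the denominator's series and multiply.
[t^0] = 0;  [t^1] = 1;  [t^2] = 0;  [t^3] = -2/3;  [t^4] = 0;  [t^5] = 3/10;  [t^6] = 0.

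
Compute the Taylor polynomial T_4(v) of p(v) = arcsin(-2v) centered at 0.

Apply the Taylor formula c_k = f^(k)(a)/k!.
[v^0] = 0;  [v^1] = -2;  [v^2] = 0;  [v^3] = -4/3;  [v^4] = 0.

-4*v^3/3 - 2*v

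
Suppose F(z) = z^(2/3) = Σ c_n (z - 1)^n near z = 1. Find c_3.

Differentiate repeatedly and evaluate at the center.
[(z - 1)^0] = 1;  [(z - 1)^1] = 2/3;  [(z - 1)^2] = -1/9;  [(z - 1)^3] = 4/81.
So c_3 = F′′′(1)/3! = 4/81.

4/81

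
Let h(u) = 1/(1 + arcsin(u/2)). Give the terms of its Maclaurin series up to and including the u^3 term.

-7*u^3/48 + u^2/4 - u/2 + 1

Plug the Maclaurin series of the inner function into that of the outer and collect terms.
h(0) = 1
h′(0) = -1/2
h′′(0) = 1/2
h′′′(0) = -7/8
The Taylor polynomial is Σ h^(k)(0)/k! · u^k.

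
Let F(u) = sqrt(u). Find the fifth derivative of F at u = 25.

21/12500000

The coefficient of (u - 25)^5 in the expansion is 7/500000000, so F^(5)(25) = 5! * (7/500000000) = 21/12500000.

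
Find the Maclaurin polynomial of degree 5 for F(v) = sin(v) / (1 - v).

101*v^5/120 + 5*v^4/6 + 5*v^3/6 + v^2 + v

Expand 1/(denominator) as a geometric series and multiply by the numerator's series.
[v^0] = 0;  [v^1] = 1;  [v^2] = 1;  [v^3] = 5/6;  [v^4] = 5/6;  [v^5] = 101/120.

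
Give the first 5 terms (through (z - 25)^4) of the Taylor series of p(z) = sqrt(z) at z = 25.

Differentiate repeatedly and evaluate at the center.
[(z - 25)^0] = 5;  [(z - 25)^1] = 1/10;  [(z - 25)^2] = -1/1000;  [(z - 25)^3] = 1/50000;  [(z - 25)^4] = -1/2000000.

-(z - 25)^4/2000000 + (z - 25)^3/50000 - (z - 25)^2/1000 + (z - 25)/10 + 5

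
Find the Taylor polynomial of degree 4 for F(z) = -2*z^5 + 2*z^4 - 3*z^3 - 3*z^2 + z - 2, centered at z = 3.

F(3) = -431
F′(3) = -692
F′′(3) = -924
F′′′(3) = -954
F^(4)(3) = -672
The Taylor polynomial is Σ F^(k)(3)/k! · (z - 3)^k.

-28*(z - 3)^4 - 159*(z - 3)^3 - 462*(z - 3)^2 - 692*(z - 3) - 431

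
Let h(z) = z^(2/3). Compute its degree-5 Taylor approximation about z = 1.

Differentiate repeatedly and evaluate at the center.

14*(z - 1)^5/729 - 7*(z - 1)^4/243 + 4*(z - 1)^3/81 - (z - 1)^2/9 + 2*(z - 1)/3 + 1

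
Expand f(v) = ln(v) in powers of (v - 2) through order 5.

Apply the Taylor formula c_k = f^(k)(a)/k!.
[(v - 2)^0] = ln(2);  [(v - 2)^1] = 1/2;  [(v - 2)^2] = -1/8;  [(v - 2)^3] = 1/24;  [(v - 2)^4] = -1/64;  [(v - 2)^5] = 1/160.

(v - 2)^5/160 - (v - 2)^4/64 + (v - 2)^3/24 - (v - 2)^2/8 + (v - 2)/2 + ln(2)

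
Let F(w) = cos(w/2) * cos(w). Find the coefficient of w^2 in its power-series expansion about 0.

-5/8

Expand each factor separately, then convolve coefficients.
[w^0] = 1;  [w^1] = 0;  [w^2] = -5/8.
So c_2 = F′′(0)/2! = -5/8.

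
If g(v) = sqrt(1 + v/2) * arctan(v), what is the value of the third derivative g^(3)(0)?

-35/16

Multiply the two series term by term and collect like powers.
From the series, [v^3] g = -35/96; multiply by 3! = 6 to get -35/16.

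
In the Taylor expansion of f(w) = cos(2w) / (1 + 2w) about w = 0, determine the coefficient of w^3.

Write out both Maclaurin series and multiply, keeping only the needed powers.
f(0) = 1
f′(0) = -2
f′′(0) = 4
f′′′(0) = -24

-4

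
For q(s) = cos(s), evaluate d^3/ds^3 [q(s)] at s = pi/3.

sqrt(3)/2

From the series, [(s - pi/3)^3] q = sqrt(3)/12; multiply by 3! = 6 to get sqrt(3)/2.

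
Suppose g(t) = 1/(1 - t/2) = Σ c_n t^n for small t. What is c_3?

1/8

Apply the Taylor formula c_k = f^(k)(a)/k!.
So c_3 = g′′′(0)/3! = 1/8.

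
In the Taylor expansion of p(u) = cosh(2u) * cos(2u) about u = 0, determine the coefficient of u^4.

-8/3

Write out both Maclaurin series and multiply, keeping only the needed powers.
p(0) = 1
p′(0) = 0
p′′(0) = 0
p′′′(0) = 0
p^(4)(0) = -64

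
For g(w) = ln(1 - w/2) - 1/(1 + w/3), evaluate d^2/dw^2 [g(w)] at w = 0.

-17/36

Expand each term separately and add.
The coefficient of w^2 in the expansion is -17/72, so g′′(0) = 2! * (-17/72) = -17/36.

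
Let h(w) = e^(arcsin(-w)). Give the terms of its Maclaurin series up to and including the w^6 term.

Plug the Maclaurin series of the inner function into that of the outer and collect terms.
h(0) = 1
h′(0) = -1
h′′(0) = 1
h′′′(0) = -2
h^(4)(0) = 5
h^(5)(0) = -20
h^(6)(0) = 85

17*w^6/144 - w^5/6 + 5*w^4/24 - w^3/3 + w^2/2 - w + 1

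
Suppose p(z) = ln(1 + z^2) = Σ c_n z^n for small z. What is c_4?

Differentiate repeatedly and evaluate at the center.
p(0) = 0
p′(0) = 0
p′′(0) = 2
p′′′(0) = 0
p^(4)(0) = -12

-1/2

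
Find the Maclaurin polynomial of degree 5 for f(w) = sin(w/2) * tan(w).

Take the Cauchy product of the two expansions.

7*w^4/48 + w^2/2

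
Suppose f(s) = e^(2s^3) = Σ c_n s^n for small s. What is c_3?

2

Use the known series and substitute for the argument.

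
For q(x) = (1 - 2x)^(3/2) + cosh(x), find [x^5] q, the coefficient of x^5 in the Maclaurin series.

3/8

Expand each term separately and add.
[x^0] = 2;  [x^1] = -3;  [x^2] = 2;  [x^3] = 1/2;  [x^4] = 5/12;  [x^5] = 3/8.
So c_5 = q^(5)(0)/5! = 3/8.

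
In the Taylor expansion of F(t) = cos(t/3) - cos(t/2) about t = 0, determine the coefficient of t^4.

Expand each term separately and add.
So c_4 = F^(4)(0)/4! = -65/31104.

-65/31104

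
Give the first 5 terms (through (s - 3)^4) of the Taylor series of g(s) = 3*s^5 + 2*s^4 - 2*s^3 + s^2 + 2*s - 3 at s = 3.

47*(s - 3)^4 + 292*(s - 3)^3 + 901*(s - 3)^2 + 1385*(s - 3) + 849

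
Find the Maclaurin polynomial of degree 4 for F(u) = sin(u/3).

-u^3/162 + u/3

[u^0] = 0;  [u^1] = 1/3;  [u^2] = 0;  [u^3] = -1/162;  [u^4] = 0.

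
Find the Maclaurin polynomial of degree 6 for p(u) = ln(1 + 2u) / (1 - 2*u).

592*u^6/15 + 376*u^5/15 + 28*u^4/3 + 20*u^3/3 + 2*u^2 + 2*u

Expand 1/(denominator) as a geometric series and multiply by the numerator's series.
p(0) = 0
p′(0) = 2
p′′(0) = 4
p′′′(0) = 40
p^(4)(0) = 224
p^(5)(0) = 3008
p^(6)(0) = 28416
The Taylor polynomial is Σ p^(k)(0)/k! · u^k.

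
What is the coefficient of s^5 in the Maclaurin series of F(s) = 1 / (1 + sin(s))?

-61/120

Use the geometric series for the reciprocal, then substitute.
F(0) = 1
F′(0) = -1
F′′(0) = 2
F′′′(0) = -5
F^(4)(0) = 16
F^(5)(0) = -61
So c_5 = F^(5)(0)/5! = -61/120.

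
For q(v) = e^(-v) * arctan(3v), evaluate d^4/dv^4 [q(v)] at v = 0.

Take the Cauchy product of the two expansions.
The coefficient of v^4 in the expansion is 17/2, so q^(4)(0) = 4! * (17/2) = 204.

204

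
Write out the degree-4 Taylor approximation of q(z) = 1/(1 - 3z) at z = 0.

Apply the Taylor formula c_k = f^(k)(a)/k!.
q(0) = 1
q′(0) = 3
q′′(0) = 18
q′′′(0) = 162
q^(4)(0) = 1944

81*z^4 + 27*z^3 + 9*z^2 + 3*z + 1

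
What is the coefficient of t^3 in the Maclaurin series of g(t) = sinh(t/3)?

1/162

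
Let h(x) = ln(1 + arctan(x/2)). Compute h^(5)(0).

Plug the Maclaurin series of the inner function into that of the outer and collect terms.
The coefficient of x^5 in the expansion is 1/480, so h^(5)(0) = 5! * (1/480) = 1/4.

1/4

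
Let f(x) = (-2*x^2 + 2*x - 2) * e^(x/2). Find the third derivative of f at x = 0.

-19/4

Multiply each power in the prefactor through the base expansion.
The coefficient of x^3 in the expansion is -19/24, so f′′′(0) = 3! * (-19/24) = -19/4.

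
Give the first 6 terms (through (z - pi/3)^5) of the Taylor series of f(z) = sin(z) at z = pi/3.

(z - pi/3)^5/240 + sqrt(3)*(z - pi/3)^4/48 - (z - pi/3)^3/12 - sqrt(3)*(z - pi/3)^2/4 + (z - pi/3)/2 + sqrt(3)/2

Use the known series and substitute for the argument.
f(pi/3) = sqrt(3)/2
f′(pi/3) = 1/2
f′′(pi/3) = -sqrt(3)/2
f′′′(pi/3) = -1/2
f^(4)(pi/3) = sqrt(3)/2
f^(5)(pi/3) = 1/2
Then c_k = f^(k)(pi/3)/k! gives each Taylor coefficient.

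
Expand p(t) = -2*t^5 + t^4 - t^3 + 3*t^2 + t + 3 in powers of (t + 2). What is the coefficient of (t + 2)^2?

p(-2) = 101
p′(-2) = -215
p′′(-2) = 386
So c_2 = p′′(-2)/2! = 193.

193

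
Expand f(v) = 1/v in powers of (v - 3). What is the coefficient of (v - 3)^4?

1/243

f(3) = 1/3
f′(3) = -1/9
f′′(3) = 2/27
f′′′(3) = -2/27
f^(4)(3) = 8/81
So c_4 = f^(4)(3)/4! = 1/243.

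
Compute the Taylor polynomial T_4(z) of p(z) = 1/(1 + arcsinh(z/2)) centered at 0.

Compose series: expand the inner function first, then feed it into the outer expansion.

z^4/24 - 5*z^3/48 + z^2/4 - z/2 + 1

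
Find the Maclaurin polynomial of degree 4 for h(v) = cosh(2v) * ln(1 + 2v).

-8*v^4 + 20*v^3/3 - 2*v^2 + 2*v

Multiply the two series term by term and collect like powers.
[v^0] = 0;  [v^1] = 2;  [v^2] = -2;  [v^3] = 20/3;  [v^4] = -8.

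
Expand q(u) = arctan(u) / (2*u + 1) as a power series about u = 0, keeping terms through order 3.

11*u^3/3 - 2*u^2 + u

Use 1/(1 - r) = Σ r^k on the denominator, then take the Cauchy product.
[u^0] = 0;  [u^1] = 1;  [u^2] = -2;  [u^3] = 11/3.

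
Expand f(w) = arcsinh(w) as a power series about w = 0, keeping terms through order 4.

Compute the successive derivatives at the expansion point and divide by k!.
f(0) = 0
f′(0) = 1
f′′(0) = 0
f′′′(0) = -1
f^(4)(0) = 0

-w^3/6 + w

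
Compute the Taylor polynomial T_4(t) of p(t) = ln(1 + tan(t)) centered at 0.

Plug the Maclaurin series of the inner function into that of the outer and collect terms.
p(0) = 0
p′(0) = 1
p′′(0) = -1
p′′′(0) = 4
p^(4)(0) = -14

-7*t^4/12 + 2*t^3/3 - t^2/2 + t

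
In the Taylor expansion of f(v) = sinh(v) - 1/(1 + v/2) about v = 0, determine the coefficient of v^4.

Combine the two series term by term.
f(0) = -1
f′(0) = 3/2
f′′(0) = -1/2
f′′′(0) = 7/4
f^(4)(0) = -3/2
So c_4 = f^(4)(0)/4! = -1/16.

-1/16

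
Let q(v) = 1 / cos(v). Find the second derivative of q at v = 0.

1

Invert the denominator's series and multiply.
The coefficient of v^2 in the expansion is 1/2, so q′′(0) = 2! * (1/2) = 1.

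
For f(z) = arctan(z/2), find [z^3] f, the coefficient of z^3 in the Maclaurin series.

-1/24

[z^0] = 0;  [z^1] = 1/2;  [z^2] = 0;  [z^3] = -1/24.
So c_3 = f′′′(0)/3! = -1/24.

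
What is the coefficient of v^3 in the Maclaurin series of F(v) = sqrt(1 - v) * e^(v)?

Write out both Maclaurin series and multiply, keeping only the needed powers.
F(0) = 1
F′(0) = 1/2
F′′(0) = -1/4
F′′′(0) = -13/8
The Taylor polynomial is Σ F^(k)(0)/k! · v^k.

-13/48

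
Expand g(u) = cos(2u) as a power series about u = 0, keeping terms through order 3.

Use the known series and substitute for the argument.
[u^0] = 1;  [u^1] = 0;  [u^2] = -2;  [u^3] = 0.

1 - 2*u^2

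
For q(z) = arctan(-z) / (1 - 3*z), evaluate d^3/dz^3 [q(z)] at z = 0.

-52

Expand 1/(denominator) as a geometric series and multiply by the numerator's series.
The coefficient of z^3 in the expansion is -26/3, so q′′′(0) = 3! * (-26/3) = -52.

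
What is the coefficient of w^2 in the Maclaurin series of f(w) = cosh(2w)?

2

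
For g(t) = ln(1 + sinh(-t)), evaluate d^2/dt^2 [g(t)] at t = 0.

Let u equal the inner series; expand the outer function in u and truncate.
The coefficient of t^2 in the expansion is -1/2, so g′′(0) = 2! * (-1/2) = -1.

-1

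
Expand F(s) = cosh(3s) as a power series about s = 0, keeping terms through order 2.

Use the known series and substitute for the argument.

9*s^2/2 + 1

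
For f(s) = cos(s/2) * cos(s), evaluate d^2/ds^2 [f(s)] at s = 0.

Multiply the two series term by term and collect like powers.
From the series, [s^2] f = -5/8; multiply by 2! = 2 to get -5/4.

-5/4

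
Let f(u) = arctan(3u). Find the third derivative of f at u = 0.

From the series, [u^3] f = -9; multiply by 3! = 6 to get -54.

-54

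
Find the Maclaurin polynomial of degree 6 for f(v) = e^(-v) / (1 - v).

53*v^6/144 + 11*v^5/30 + 3*v^4/8 + v^3/3 + v^2/2 + 1

Expand 1/(denominator) as a geometric series and multiply by the numerator's series.
[v^0] = 1;  [v^1] = 0;  [v^2] = 1/2;  [v^3] = 1/3;  [v^4] = 3/8;  [v^5] = 11/30;  [v^6] = 53/144.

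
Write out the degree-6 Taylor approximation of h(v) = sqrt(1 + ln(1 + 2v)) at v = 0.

Plug the Maclaurin series of the inner function into that of the outer and collect terms.

-22819*v^6/720 + 1609*v^5/120 - 143*v^4/24 + 17*v^3/6 - 3*v^2/2 + v + 1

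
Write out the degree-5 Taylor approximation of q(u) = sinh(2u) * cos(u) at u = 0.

-19*u^5/60 + u^3/3 + 2*u

Expand each factor separately, then convolve coefficients.
q(0) = 0
q′(0) = 2
q′′(0) = 0
q′′′(0) = 2
q^(4)(0) = 0
q^(5)(0) = -38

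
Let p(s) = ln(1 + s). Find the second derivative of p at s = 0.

-1

The coefficient of s^2 in the expansion is -1/2, so p′′(0) = 2! * (-1/2) = -1.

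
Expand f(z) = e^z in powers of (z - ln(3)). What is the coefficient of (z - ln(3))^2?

3/2

Compute the successive derivatives at the expansion point and divide by k!.
[(z - ln(3))^0] = 3;  [(z - ln(3))^1] = 3;  [(z - ln(3))^2] = 3/2.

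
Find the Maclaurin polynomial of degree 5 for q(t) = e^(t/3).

t^5/29160 + t^4/1944 + t^3/162 + t^2/18 + t/3 + 1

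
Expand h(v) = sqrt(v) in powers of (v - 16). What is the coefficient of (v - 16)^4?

-5/2097152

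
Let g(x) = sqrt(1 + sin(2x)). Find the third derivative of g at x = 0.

-1

Let u equal the inner series; expand the outer function in u and truncate.
The coefficient of x^3 in the expansion is -1/6, so g′′′(0) = 3! * (-1/6) = -1.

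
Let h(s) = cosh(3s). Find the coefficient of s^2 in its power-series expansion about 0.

c_2 = h′′(0)/2! = 9/2.

9/2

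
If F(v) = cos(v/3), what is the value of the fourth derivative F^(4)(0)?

1/81

Apply the Taylor formula c_k = f^(k)(a)/k!.
The coefficient of v^4 in the expansion is 1/1944, so F^(4)(0) = 4! * (1/1944) = 1/81.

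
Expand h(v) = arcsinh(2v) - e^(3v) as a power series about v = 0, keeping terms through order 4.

-27*v^4/8 - 35*v^3/6 - 9*v^2/2 - v - 1

Add the two expansions coefficient-wise.
h(0) = -1
h′(0) = -1
h′′(0) = -9
h′′′(0) = -35
h^(4)(0) = -81
Dividing each by k! gives the coefficients c_0, ..., c_4.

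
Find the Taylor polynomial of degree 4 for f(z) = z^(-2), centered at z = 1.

5*(z - 1)^4 - 4*(z - 1)^3 + 3*(z - 1)^2 - 2*(z - 1) + 1

Differentiate repeatedly and evaluate at the center.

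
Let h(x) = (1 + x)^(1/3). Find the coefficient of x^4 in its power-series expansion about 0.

h(0) = 1
h′(0) = 1/3
h′′(0) = -2/9
h′′′(0) = 10/27
h^(4)(0) = -80/81

-10/243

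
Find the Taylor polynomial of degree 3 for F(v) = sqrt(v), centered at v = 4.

(v - 4)^3/512 - (v - 4)^2/64 + (v - 4)/4 + 2

F(4) = 2
F′(4) = 1/4
F′′(4) = -1/32
F′′′(4) = 3/256
Then c_k = F^(k)(4)/k! gives each Taylor coefficient.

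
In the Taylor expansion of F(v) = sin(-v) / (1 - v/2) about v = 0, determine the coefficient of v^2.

-1/2

Multiply the two series term by term and collect like powers.
F(0) = 0
F′(0) = -1
F′′(0) = -1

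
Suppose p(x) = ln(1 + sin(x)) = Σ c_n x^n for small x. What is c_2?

-1/2

Plug the Maclaurin series of the inner function into that of the outer and collect terms.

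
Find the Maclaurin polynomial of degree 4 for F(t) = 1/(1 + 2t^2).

4*t^4 - 2*t^2 + 1

[t^0] = 1;  [t^1] = 0;  [t^2] = -2;  [t^3] = 0;  [t^4] = 4.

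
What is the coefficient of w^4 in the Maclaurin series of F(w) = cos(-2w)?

2/3

F(0) = 1
F′(0) = 0
F′′(0) = -4
F′′′(0) = 0
F^(4)(0) = 16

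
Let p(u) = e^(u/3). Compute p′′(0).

From the series, [u^2] p = 1/18; multiply by 2! = 2 to get 1/9.

1/9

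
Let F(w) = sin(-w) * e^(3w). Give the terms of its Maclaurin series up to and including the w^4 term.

-4*w^4 - 13*w^3/3 - 3*w^2 - w

Expand each factor separately, then convolve coefficients.
F(0) = 0
F′(0) = -1
F′′(0) = -6
F′′′(0) = -26
F^(4)(0) = -96
Dividing each by k! gives the coefficients c_0, ..., c_4.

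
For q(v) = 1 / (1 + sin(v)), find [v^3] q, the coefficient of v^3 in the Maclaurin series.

-5/6

Use the geometric series for the reciprocal, then substitute.
[v^0] = 1;  [v^1] = -1;  [v^2] = 1;  [v^3] = -5/6.
So c_3 = q′′′(0)/3! = -5/6.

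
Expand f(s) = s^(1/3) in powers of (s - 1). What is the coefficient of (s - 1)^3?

5/81

Differentiate repeatedly and evaluate at the center.
f(1) = 1
f′(1) = 1/3
f′′(1) = -2/9
f′′′(1) = 10/27
So c_3 = f′′′(1)/3! = 5/81.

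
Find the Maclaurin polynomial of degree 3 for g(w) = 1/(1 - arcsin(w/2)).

7*w^3/48 + w^2/4 + w/2 + 1

Substitute the inner expansion into the outer series and collect powers.
g(0) = 1
g′(0) = 1/2
g′′(0) = 1/2
g′′′(0) = 7/8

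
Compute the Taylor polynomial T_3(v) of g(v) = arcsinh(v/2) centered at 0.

-v^3/48 + v/2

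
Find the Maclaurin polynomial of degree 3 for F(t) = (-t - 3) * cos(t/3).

Distribute the polynomial across the series and collect like powers.
F(0) = -3
F′(0) = -1
F′′(0) = 1/3
F′′′(0) = 1/3
Dividing each by k! gives the coefficients c_0, ..., c_3.

t^3/18 + t^2/6 - t - 3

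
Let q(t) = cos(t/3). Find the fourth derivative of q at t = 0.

From the series, [t^4] q = 1/1944; multiply by 4! = 24 to get 1/81.

1/81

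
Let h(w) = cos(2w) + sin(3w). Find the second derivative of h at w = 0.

Combine the two series term by term.
From the series, [w^2] h = -2; multiply by 2! = 2 to get -4.

-4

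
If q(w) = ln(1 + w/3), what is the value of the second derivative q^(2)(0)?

The coefficient of w^2 in the expansion is -1/18, so q′′(0) = 2! * (-1/18) = -1/9.

-1/9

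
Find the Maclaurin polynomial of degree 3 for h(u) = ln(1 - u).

-u^3/3 - u^2/2 - u

h(0) = 0
h′(0) = -1
h′′(0) = -1
h′′′(0) = -2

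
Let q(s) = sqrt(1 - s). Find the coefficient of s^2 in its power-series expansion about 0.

Apply the Taylor formula c_k = f^(k)(a)/k!.
q(0) = 1
q′(0) = -1/2
q′′(0) = -1/4
So c_2 = q′′(0)/2! = -1/8.

-1/8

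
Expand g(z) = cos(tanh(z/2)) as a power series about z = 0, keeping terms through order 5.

Let u equal the inner series; expand the outer function in u and truncate.
g(0) = 1
g′(0) = 0
g′′(0) = -1/4
g′′′(0) = 0
g^(4)(0) = 9/16
g^(5)(0) = 0

3*z^4/128 - z^2/8 + 1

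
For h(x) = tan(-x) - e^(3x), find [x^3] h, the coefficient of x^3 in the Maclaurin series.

-29/6

Combine the two series term by term.
[x^0] = -1;  [x^1] = -4;  [x^2] = -9/2;  [x^3] = -29/6.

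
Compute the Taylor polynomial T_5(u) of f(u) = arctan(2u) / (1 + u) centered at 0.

Take the Cauchy product of the two expansions.

86*u^5/15 + 2*u^4/3 - 2*u^3/3 - 2*u^2 + 2*u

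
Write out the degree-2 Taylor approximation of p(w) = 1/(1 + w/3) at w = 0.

w^2/9 - w/3 + 1

[w^0] = 1;  [w^1] = -1/3;  [w^2] = 1/9.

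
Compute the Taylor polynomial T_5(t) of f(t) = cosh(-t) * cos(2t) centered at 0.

-7*t^4/24 - 3*t^2/2 + 1

Take the Cauchy product of the two expansions.
f(0) = 1
f′(0) = 0
f′′(0) = -3
f′′′(0) = 0
f^(4)(0) = -7
f^(5)(0) = 0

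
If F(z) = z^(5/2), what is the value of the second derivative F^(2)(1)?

15/4

Apply the Taylor formula c_k = f^(k)(a)/k!.
The coefficient of (z - 1)^2 in the expansion is 15/8, so F′′(1) = 2! * (15/8) = 15/4.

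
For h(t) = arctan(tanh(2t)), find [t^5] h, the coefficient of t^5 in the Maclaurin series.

64/3

Plug the Maclaurin series of the inner function into that of the outer and collect terms.
h(0) = 0
h′(0) = 2
h′′(0) = 0
h′′′(0) = -32
h^(4)(0) = 0
h^(5)(0) = 2560
Dividing each by k! gives the coefficients c_0, ..., c_5.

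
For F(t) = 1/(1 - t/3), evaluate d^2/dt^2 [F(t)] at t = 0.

2/9

Use the known series and substitute for the argument.
The coefficient of t^2 in the expansion is 1/9, so F′′(0) = 2! * (1/9) = 2/9.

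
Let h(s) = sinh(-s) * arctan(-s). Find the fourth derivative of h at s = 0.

-4

Multiply the two series term by term and collect like powers.
The coefficient of s^4 in the expansion is -1/6, so h^(4)(0) = 4! * (-1/6) = -4.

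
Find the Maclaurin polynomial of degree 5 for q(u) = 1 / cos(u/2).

5*u^4/384 + u^2/8 + 1

Invert the denominator's series and multiply.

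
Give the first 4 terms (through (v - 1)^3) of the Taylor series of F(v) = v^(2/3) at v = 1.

4*(v - 1)^3/81 - (v - 1)^2/9 + 2*(v - 1)/3 + 1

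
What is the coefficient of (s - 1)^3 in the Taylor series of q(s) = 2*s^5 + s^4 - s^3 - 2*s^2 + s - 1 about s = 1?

23

q(1) = 0
q′(1) = 8
q′′(1) = 42
q′′′(1) = 138
Dividing each by k! gives the coefficients c_0, ..., c_3.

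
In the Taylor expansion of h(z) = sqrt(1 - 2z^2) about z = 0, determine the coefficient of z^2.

h(0) = 1
h′(0) = 0
h′′(0) = -2

-1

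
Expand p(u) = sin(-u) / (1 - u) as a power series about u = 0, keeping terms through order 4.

Multiply the two series term by term and collect like powers.

-5*u^4/6 - 5*u^3/6 - u^2 - u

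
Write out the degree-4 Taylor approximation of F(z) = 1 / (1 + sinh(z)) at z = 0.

4*z^4/3 - 7*z^3/6 + z^2 - z + 1

Expand as Σ (-1)^k u^k with u equal to the inner function's series.
F(0) = 1
F′(0) = -1
F′′(0) = 2
F′′′(0) = -7
F^(4)(0) = 32
Dividing each by k! gives the coefficients c_0, ..., c_4.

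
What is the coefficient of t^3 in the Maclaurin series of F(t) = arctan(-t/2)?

1/24

Apply the Taylor formula c_k = f^(k)(a)/k!.
F(0) = 0
F′(0) = -1/2
F′′(0) = 0
F′′′(0) = 1/4
The Taylor polynomial is Σ F^(k)(0)/k! · t^k.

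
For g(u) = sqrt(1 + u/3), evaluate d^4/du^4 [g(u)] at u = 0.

From the series, [u^4] g = -5/10368; multiply by 4! = 24 to get -5/432.

-5/432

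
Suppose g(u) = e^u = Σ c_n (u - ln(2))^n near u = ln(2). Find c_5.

1/60

g(ln(2)) = 2
g′(ln(2)) = 2
g′′(ln(2)) = 2
g′′′(ln(2)) = 2
g^(4)(ln(2)) = 2
g^(5)(ln(2)) = 2
Then c_k = g^(k)(ln(2))/k! gives each Taylor coefficient.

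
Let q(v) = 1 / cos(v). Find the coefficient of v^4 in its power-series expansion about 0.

5/24

Divide the numerator series by the denominator series (power-series long division).
q(0) = 1
q′(0) = 0
q′′(0) = 1
q′′′(0) = 0
q^(4)(0) = 5
So c_4 = q^(4)(0)/4! = 5/24.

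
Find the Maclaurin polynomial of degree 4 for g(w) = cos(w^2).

1 - w^4/2

Compute the successive derivatives at the expansion point and divide by k!.
[w^0] = 1;  [w^1] = 0;  [w^2] = 0;  [w^3] = 0;  [w^4] = -1/2.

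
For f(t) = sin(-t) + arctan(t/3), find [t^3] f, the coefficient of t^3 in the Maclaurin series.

Add the two expansions coefficient-wise.
f(0) = 0
f′(0) = -2/3
f′′(0) = 0
f′′′(0) = 25/27
So c_3 = f′′′(0)/3! = 25/162.

25/162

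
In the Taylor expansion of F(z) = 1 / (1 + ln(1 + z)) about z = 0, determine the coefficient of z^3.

-7/3

Write 1/(1+u) = 1 - u + u^2 - u^3 + ... and substitute the series for u.
[z^0] = 1;  [z^1] = -1;  [z^2] = 3/2;  [z^3] = -7/3.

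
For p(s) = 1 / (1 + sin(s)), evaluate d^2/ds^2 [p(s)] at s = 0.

Expand as Σ (-1)^k u^k with u equal to the inner function's series.
From the series, [s^2] p = 1; multiply by 2! = 2 to get 2.

2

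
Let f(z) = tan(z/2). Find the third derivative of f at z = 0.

1/4

From the series, [z^3] f = 1/24; multiply by 3! = 6 to get 1/4.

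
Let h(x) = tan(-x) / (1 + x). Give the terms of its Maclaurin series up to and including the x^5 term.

Write out both Maclaurin series and multiply, keeping only the needed powers.
h(0) = 0
h′(0) = -1
h′′(0) = 2
h′′′(0) = -8
h^(4)(0) = 32
h^(5)(0) = -176
Then c_k = h^(k)(0)/k! gives each Taylor coefficient.

-22*x^5/15 + 4*x^4/3 - 4*x^3/3 + x^2 - x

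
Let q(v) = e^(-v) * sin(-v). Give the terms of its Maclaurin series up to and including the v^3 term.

-v^3/3 + v^2 - v

Expand each factor separately, then convolve coefficients.
q(0) = 0
q′(0) = -1
q′′(0) = 2
q′′′(0) = -2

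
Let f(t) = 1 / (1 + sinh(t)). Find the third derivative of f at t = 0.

-7

Write 1/(1+u) = 1 - u + u^2 - u^3 + ... and substitute the series for u.
The coefficient of t^3 in the expansion is -7/6, so f′′′(0) = 3! * (-7/6) = -7.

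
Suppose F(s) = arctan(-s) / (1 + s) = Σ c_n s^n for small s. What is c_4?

2/3

Multiply the two series term by term and collect like powers.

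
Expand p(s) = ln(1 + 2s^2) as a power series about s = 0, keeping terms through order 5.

p(0) = 0
p′(0) = 0
p′′(0) = 4
p′′′(0) = 0
p^(4)(0) = -48
p^(5)(0) = 0
Dividing each by k! gives the coefficients c_0, ..., c_5.

-2*s^4 + 2*s^2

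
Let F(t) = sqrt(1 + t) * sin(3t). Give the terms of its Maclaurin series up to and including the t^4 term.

Write out both Maclaurin series and multiply, keeping only the needed powers.

-33*t^4/16 - 39*t^3/8 + 3*t^2/2 + 3*t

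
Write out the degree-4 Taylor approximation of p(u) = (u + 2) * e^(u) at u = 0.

Shift and add copies of the series according to the polynomial's terms.
p(0) = 2
p′(0) = 3
p′′(0) = 4
p′′′(0) = 5
p^(4)(0) = 6

u^4/4 + 5*u^3/6 + 2*u^2 + 3*u + 2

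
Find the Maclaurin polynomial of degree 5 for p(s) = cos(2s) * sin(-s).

-121*s^5/120 + 13*s^3/6 - s

Take the Cauchy product of the two expansions.
p(0) = 0
p′(0) = -1
p′′(0) = 0
p′′′(0) = 13
p^(4)(0) = 0
p^(5)(0) = -121
Then c_k = p^(k)(0)/k! gives each Taylor coefficient.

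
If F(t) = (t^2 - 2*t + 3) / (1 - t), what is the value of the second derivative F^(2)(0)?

Multiply each power in the prefactor through the base expansion.
From the series, [t^2] F = 2; multiply by 2! = 2 to get 4.

4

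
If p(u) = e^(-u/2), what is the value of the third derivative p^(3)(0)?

-1/8

Compute the successive derivatives at the expansion point and divide by k!.
The coefficient of u^3 in the expansion is -1/48, so p′′′(0) = 3! * (-1/48) = -1/8.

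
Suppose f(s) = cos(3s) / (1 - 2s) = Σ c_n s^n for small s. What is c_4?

11/8

Expand each factor separately, then convolve coefficients.
f(0) = 1
f′(0) = 2
f′′(0) = -1
f′′′(0) = -6
f^(4)(0) = 33
So c_4 = f^(4)(0)/4! = 11/8.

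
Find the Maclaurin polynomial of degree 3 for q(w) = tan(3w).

q(0) = 0
q′(0) = 3
q′′(0) = 0
q′′′(0) = 54
Then c_k = q^(k)(0)/k! gives each Taylor coefficient.

9*w^3 + 3*w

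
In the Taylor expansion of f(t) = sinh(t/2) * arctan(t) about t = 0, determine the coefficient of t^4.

Multiply the two series term by term and collect like powers.
f(0) = 0
f′(0) = 0
f′′(0) = 1
f′′′(0) = 0
f^(4)(0) = -7/2
So c_4 = f^(4)(0)/4! = -7/48.

-7/48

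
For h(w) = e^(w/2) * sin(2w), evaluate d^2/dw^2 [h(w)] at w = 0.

2

Write out both Maclaurin series and multiply, keeping only the needed powers.
The coefficient of w^2 in the expansion is 1, so h′′(0) = 2! * (1) = 2.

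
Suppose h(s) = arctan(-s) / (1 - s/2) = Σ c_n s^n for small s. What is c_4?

1/24

Expand each factor separately, then convolve coefficients.
[s^0] = 0;  [s^1] = -1;  [s^2] = -1/2;  [s^3] = 1/12;  [s^4] = 1/24.
So c_4 = h^(4)(0)/4! = 1/24.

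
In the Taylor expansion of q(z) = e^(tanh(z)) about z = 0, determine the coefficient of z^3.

Compose series: expand the inner function first, then feed it into the outer expansion.
[z^0] = 1;  [z^1] = 1;  [z^2] = 1/2;  [z^3] = -1/6.
So c_3 = q′′′(0)/3! = -1/6.

-1/6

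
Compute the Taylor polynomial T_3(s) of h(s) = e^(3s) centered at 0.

h(0) = 1
h′(0) = 3
h′′(0) = 9
h′′′(0) = 27
Dividing each by k! gives the coefficients c_0, ..., c_3.

9*s^3/2 + 9*s^2/2 + 3*s + 1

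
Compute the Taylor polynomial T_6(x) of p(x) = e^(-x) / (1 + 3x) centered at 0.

732529*x^6/720 - 5087*x^5/15 + 2713*x^4/24 - 113*x^3/3 + 25*x^2/2 - 4*x + 1

Write out both Maclaurin series and multiply, keeping only the needed powers.
p(0) = 1
p′(0) = -4
p′′(0) = 25
p′′′(0) = -226
p^(4)(0) = 2713
p^(5)(0) = -40696
p^(6)(0) = 732529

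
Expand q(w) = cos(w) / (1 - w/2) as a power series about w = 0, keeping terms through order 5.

-w^5/96 - w^4/48 - w^3/8 - w^2/4 + w/2 + 1

Write out both Maclaurin series and multiply, keeping only the needed powers.
[w^0] = 1;  [w^1] = 1/2;  [w^2] = -1/4;  [w^3] = -1/8;  [w^4] = -1/48;  [w^5] = -1/96.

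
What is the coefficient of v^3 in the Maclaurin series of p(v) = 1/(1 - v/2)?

1/8

Apply the Taylor formula c_k = f^(k)(a)/k!.
p(0) = 1
p′(0) = 1/2
p′′(0) = 1/2
p′′′(0) = 3/4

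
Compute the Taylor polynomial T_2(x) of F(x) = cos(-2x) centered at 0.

[x^0] = 1;  [x^1] = 0;  [x^2] = -2.

1 - 2*x^2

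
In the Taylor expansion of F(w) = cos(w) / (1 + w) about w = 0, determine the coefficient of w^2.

1/2

Expand each factor separately, then convolve coefficients.
So c_2 = F′′(0)/2! = 1/2.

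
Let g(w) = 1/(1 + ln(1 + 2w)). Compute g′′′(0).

Plug the Maclaurin series of the inner function into that of the outer and collect terms.
The coefficient of w^3 in the expansion is -56/3, so g′′′(0) = 3! * (-56/3) = -112.

-112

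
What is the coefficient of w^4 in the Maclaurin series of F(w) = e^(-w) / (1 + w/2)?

Expand each factor separately, then convolve coefficients.
F(0) = 1
F′(0) = -3/2
F′′(0) = 5/2
F′′′(0) = -19/4
F^(4)(0) = 21/2
So c_4 = F^(4)(0)/4! = 7/16.

7/16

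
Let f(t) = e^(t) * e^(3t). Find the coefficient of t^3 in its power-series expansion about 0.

Multiply the two series term by term and collect like powers.
f(0) = 1
f′(0) = 4
f′′(0) = 16
f′′′(0) = 64
The Taylor polynomial is Σ f^(k)(0)/k! · t^k.

32/3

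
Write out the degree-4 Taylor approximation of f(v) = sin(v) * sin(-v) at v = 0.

Take the Cauchy product of the two expansions.
f(0) = 0
f′(0) = 0
f′′(0) = -2
f′′′(0) = 0
f^(4)(0) = 8
Dividing each by k! gives the coefficients c_0, ..., c_4.

v^4/3 - v^2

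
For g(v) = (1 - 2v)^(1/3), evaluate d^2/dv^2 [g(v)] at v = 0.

-8/9

Apply the Taylor formula c_k = f^(k)(a)/k!.
From the series, [v^2] g = -4/9; multiply by 2! = 2 to get -8/9.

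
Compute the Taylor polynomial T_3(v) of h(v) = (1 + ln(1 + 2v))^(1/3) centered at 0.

Substitute the inner expansion into the outer series and collect powers.
[v^0] = 1;  [v^1] = 2/3;  [v^2] = -10/9;  [v^3] = 184/81.

184*v^3/81 - 10*v^2/9 + 2*v/3 + 1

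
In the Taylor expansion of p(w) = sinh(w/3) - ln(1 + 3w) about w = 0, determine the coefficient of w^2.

Add the two expansions coefficient-wise.
[w^0] = 0;  [w^1] = -8/3;  [w^2] = 9/2.

9/2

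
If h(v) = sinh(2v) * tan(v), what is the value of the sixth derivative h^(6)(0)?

704

Multiply the two series term by term and collect like powers.
From the series, [v^6] h = 44/45; multiply by 6! = 720 to get 704.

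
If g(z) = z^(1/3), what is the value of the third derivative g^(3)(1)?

Use the known series and substitute for the argument.
The coefficient of (z - 1)^3 in the expansion is 5/81, so g′′′(1) = 3! * (5/81) = 10/27.

10/27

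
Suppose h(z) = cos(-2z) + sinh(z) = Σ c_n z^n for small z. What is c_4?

Add the two expansions coefficient-wise.
h(0) = 1
h′(0) = 1
h′′(0) = -4
h′′′(0) = 1
h^(4)(0) = 16
Then c_k = h^(k)(0)/k! gives each Taylor coefficient.

2/3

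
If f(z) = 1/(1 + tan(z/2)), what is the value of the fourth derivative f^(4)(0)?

5/2

Let u equal the inner series; expand the outer function in u and truncate.
From the series, [z^4] f = 5/48; multiply by 4! = 24 to get 5/2.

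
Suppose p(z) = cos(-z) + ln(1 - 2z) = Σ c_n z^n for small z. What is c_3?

-8/3

Expand each term separately and add.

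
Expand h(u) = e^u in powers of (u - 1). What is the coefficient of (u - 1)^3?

e/6

[(u - 1)^0] = e;  [(u - 1)^1] = e;  [(u - 1)^2] = e/2;  [(u - 1)^3] = e/6.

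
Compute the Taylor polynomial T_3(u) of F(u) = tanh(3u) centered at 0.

F(0) = 0
F′(0) = 3
F′′(0) = 0
F′′′(0) = -54

-9*u^3 + 3*u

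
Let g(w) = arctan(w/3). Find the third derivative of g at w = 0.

Apply the Taylor formula c_k = f^(k)(a)/k!.
From the series, [w^3] g = -1/81; multiply by 3! = 6 to get -2/27.

-2/27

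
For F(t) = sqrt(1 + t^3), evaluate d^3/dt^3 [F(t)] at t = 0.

The coefficient of t^3 in the expansion is 1/2, so F′′′(0) = 3! * (1/2) = 3.

3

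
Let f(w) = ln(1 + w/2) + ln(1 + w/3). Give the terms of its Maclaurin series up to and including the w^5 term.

Expand each term separately and add.
[w^0] = 0;  [w^1] = 5/6;  [w^2] = -13/72;  [w^3] = 35/648;  [w^4] = -2^(18/175)*3^(3/35)*5^(12/25)*7^(159/175)/800;  [w^5] = 55/7776.

55*w^5/7776 - 2^(18/175)*3^(3/35)*5^(12/25)*7^(159/175)*w^4/800 + 35*w^3/648 - 13*w^2/72 + 5*w/6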